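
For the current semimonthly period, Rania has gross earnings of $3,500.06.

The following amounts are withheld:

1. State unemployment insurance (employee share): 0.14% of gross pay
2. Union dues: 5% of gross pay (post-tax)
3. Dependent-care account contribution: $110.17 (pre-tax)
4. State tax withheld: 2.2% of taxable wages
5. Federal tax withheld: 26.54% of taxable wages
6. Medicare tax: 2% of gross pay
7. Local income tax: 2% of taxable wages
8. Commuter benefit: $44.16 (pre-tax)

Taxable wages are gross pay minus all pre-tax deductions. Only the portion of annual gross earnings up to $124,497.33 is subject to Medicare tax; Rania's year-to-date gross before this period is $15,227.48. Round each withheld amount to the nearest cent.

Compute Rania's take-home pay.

$2,067.35

Dependent-care account contribution: $110.17
Commuter benefit: $44.16
Pre-tax total = $110.17 + $44.16 = $154.33
Taxable wages = $3,500.06 − $154.33 = $3,345.73
Local income tax: $3,345.73 × 0.02 = $66.91
State tax withheld: $3,345.73 × 0.022 = $73.61
Federal tax withheld: $3,345.73 × 0.2654 = $887.96
Medicare tax: cap not yet reached, full $3,500.06 is subject → $3,500.06 × 0.02 = $70.00
State unemployment insurance (employee share): $3,500.06 × 0.0014 = $4.90
Union dues: $3,500.06 × 0.05 = $175.00
Total deductions = $110.17 + $44.16 + $66.91 + $73.61 + $887.96 + $70.00 + $4.90 + $175.00 = $1,432.71
Net pay = $3,500.06 − $1,432.71 = $2,067.35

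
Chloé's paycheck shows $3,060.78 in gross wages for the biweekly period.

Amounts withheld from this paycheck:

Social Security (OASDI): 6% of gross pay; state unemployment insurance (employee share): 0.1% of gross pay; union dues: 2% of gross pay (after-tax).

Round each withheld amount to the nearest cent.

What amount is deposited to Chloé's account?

$2,812.85

State unemployment insurance (employee share): $3,060.78 × 0.001 = $3.06
Social Security (OASDI): $3,060.78 × 0.06 = $183.65
Union dues: $3,060.78 × 0.02 = $61.22
Total deductions = $3.06 + $183.65 + $61.22 = $247.93
Net pay = $3,060.78 − $247.93 = $2,812.85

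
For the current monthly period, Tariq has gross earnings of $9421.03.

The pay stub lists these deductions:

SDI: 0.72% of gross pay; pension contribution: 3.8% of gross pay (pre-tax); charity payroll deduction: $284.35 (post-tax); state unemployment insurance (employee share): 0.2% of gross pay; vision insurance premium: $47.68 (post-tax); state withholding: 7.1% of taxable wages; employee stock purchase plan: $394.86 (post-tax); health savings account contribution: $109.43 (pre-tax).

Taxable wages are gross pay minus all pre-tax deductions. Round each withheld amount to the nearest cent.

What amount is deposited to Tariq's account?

Health savings account contribution: $109.43
Pension contribution: $9421.03 × 0.038 = $358.00
Pre-tax total = $109.43 + $358.00 = $467.43
Taxable wages = $9421.03 − $467.43 = $8953.60
State withholding: $8953.60 × 0.071 = $635.71
State unemployment insurance (employee share): $9421.03 × 0.002 = $18.84
SDI: $9421.03 × 0.0072 = $67.83
Vision insurance premium: $47.68
Employee stock purchase plan: $394.86
Charity payroll deduction: $284.35
Total deductions = $109.43 + $358.00 + $635.71 + $18.84 + $67.83 + $47.68 + $394.86 + $284.35 = $1916.70
Net pay = $9421.03 − $1916.70 = $7504.33

$7504.33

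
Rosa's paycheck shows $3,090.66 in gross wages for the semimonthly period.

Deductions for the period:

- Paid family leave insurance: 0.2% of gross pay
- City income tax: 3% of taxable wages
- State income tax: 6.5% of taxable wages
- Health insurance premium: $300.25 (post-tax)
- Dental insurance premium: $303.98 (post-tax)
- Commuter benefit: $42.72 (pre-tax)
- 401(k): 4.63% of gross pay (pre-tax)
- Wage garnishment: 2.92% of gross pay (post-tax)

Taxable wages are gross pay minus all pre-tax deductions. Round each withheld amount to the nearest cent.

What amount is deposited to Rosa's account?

Commuter benefit: $42.72
401(k): $3,090.66 × 0.0463 = $143.10
Pre-tax total = $42.72 + $143.10 = $185.82
Taxable wages = $3,090.66 − $185.82 = $2,904.84
State income tax: $2,904.84 × 0.065 = $188.81
City income tax: $2,904.84 × 0.03 = $87.15
Paid family leave insurance: $3,090.66 × 0.002 = $6.18
Dental insurance premium: $303.98
Wage garnishment: $3,090.66 × 0.0292 = $90.25
Health insurance premium: $300.25
Total deductions = $42.72 + $143.10 + $188.81 + $87.15 + $6.18 + $303.98 + $90.25 + $300.25 = $1,162.44
Net pay = $3,090.66 − $1,162.44 = $1,928.22

$1,928.22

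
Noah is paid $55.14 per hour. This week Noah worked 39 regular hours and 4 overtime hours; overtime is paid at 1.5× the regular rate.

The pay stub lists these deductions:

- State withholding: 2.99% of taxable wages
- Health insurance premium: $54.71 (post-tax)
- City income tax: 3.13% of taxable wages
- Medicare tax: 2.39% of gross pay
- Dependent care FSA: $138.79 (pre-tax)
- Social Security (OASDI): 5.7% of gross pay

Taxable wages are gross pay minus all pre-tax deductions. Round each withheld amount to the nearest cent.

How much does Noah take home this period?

Regular pay: 39 × $55.14 = $2,150.46
Overtime pay: 4 × $55.14 × 1.5 = $330.84
Gross pay = $2,150.46 + $330.84 = $2,481.30
Dependent care FSA: $138.79
Taxable wages = $2,481.30 − $138.79 = $2,342.51
City income tax: $2,342.51 × 0.0313 = $73.32
State withholding: $2,342.51 × 0.0299 = $70.04
Medicare tax: $2,481.30 × 0.0239 = $59.30
Social Security (OASDI): $2,481.30 × 0.057 = $141.43
Health insurance premium: $54.71
Total deductions = $138.79 + $73.32 + $70.04 + $59.30 + $141.43 + $54.71 = $537.59
Net pay = $2,481.30 − $537.59 = $1,943.71

$1,943.71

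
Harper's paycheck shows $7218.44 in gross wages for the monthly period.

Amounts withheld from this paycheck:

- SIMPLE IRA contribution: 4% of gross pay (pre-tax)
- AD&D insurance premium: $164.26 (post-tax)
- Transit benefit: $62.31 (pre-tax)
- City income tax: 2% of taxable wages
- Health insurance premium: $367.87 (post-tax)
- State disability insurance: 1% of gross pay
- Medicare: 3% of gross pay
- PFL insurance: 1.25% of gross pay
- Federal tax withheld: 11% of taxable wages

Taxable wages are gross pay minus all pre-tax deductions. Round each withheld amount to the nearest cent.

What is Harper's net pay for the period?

$5063.54

SIMPLE IRA contribution: $7218.44 × 0.04 = $288.74
Transit benefit: $62.31
Pre-tax total = $288.74 + $62.31 = $351.05
Taxable wages = $7218.44 − $351.05 = $6867.39
City income tax: $6867.39 × 0.02 = $137.35
Federal tax withheld: $6867.39 × 0.11 = $755.41
Medicare: $7218.44 × 0.03 = $216.55
PFL insurance: $7218.44 × 0.0125 = $90.23
State disability insurance: $7218.44 × 0.01 = $72.18
AD&D insurance premium: $164.26
Health insurance premium: $367.87
Total deductions = $288.74 + $62.31 + $137.35 + $755.41 + $216.55 + $90.23 + $72.18 + $164.26 + $367.87 = $2154.90
Net pay = $7218.44 − $2154.90 = $5063.54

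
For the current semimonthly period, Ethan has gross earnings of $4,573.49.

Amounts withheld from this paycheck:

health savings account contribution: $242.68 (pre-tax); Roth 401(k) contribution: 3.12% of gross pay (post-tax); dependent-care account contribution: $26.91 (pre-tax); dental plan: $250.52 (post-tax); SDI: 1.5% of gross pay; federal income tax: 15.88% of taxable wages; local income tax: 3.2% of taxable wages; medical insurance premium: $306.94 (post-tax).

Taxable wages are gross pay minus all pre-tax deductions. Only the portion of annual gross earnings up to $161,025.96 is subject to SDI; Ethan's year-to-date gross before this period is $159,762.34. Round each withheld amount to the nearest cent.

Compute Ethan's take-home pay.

$2,763.62

Health savings account contribution: $242.68
Dependent-care account contribution: $26.91
Pre-tax total = $242.68 + $26.91 = $269.59
Taxable wages = $4,573.49 − $269.59 = $4,303.90
Federal income tax: $4,303.90 × 0.1588 = $683.46
Local income tax: $4,303.90 × 0.032 = $137.72
SDI: only $161,025.96 − $159,762.34 = $1,263.62 of this check is subject → $1,263.62 × 0.015 = $18.95
Dental plan: $250.52
Roth 401(k) contribution: $4,573.49 × 0.0312 = $142.69
Medical insurance premium: $306.94
Total deductions = $242.68 + $26.91 + $683.46 + $137.72 + $18.95 + $250.52 + $142.69 + $306.94 = $1,809.87
Net pay = $4,573.49 − $1,809.87 = $2,763.62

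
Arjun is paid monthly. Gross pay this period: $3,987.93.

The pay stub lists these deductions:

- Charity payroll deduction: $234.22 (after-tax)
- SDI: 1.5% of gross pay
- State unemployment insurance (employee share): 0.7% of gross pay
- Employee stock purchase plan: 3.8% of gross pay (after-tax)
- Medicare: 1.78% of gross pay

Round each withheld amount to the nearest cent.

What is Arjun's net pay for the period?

SDI: $3,987.93 × 0.015 = $59.82
Medicare: $3,987.93 × 0.0178 = $70.99
State unemployment insurance (employee share): $3,987.93 × 0.007 = $27.92
Charity payroll deduction: $234.22
Employee stock purchase plan: $3,987.93 × 0.038 = $151.54
Total deductions = $59.82 + $70.99 + $27.92 + $234.22 + $151.54 = $544.49
Net pay = $3,987.93 − $544.49 = $3,443.44

$3,443.44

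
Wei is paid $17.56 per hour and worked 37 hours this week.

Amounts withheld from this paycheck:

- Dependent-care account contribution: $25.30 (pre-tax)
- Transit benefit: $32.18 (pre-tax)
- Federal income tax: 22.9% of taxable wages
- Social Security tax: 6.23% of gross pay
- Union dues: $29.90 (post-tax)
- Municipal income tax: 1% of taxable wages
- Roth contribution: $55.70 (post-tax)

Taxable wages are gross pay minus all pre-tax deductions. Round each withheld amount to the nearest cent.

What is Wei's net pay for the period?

$324.62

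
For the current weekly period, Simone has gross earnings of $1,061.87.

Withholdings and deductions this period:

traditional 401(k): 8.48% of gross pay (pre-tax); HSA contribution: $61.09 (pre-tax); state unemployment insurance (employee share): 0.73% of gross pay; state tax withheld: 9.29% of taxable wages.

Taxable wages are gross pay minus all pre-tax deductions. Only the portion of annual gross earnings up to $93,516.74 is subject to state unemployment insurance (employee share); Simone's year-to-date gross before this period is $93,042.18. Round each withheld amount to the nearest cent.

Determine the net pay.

Traditional 401(k): $1,061.87 × 0.0848 = $90.05
HSA contribution: $61.09
Pre-tax total = $90.05 + $61.09 = $151.14
Taxable wages = $1,061.87 − $151.14 = $910.73
State tax withheld: $910.73 × 0.0929 = $84.61
State unemployment insurance (employee share): only $93,516.74 − $93,042.18 = $474.56 of this check is subject → $474.56 × 0.0073 = $3.46
Total deductions = $90.05 + $61.09 + $84.61 + $3.46 = $239.21
Net pay = $1,061.87 − $239.21 = $822.66

$822.66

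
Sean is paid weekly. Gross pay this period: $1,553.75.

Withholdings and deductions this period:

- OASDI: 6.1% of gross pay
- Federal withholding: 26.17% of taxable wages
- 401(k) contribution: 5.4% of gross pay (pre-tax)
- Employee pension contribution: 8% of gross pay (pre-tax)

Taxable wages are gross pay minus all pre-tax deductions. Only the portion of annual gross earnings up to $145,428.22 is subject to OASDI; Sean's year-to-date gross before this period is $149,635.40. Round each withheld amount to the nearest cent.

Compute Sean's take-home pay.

Employee pension contribution: $1,553.75 × 0.08 = $124.30
401(k) contribution: $1,553.75 × 0.054 = $83.90
Pre-tax total = $124.30 + $83.90 = $208.20
Taxable wages = $1,553.75 − $208.20 = $1,345.55
Federal withholding: $1,345.55 × 0.2617 = $352.13
OASDI: annual cap $145,428.22 already reached (YTD $149,635.40), so $0.00
Total deductions = $124.30 + $83.90 + $352.13 + $0.00 = $560.33
Net pay = $1,553.75 − $560.33 = $993.42

$993.42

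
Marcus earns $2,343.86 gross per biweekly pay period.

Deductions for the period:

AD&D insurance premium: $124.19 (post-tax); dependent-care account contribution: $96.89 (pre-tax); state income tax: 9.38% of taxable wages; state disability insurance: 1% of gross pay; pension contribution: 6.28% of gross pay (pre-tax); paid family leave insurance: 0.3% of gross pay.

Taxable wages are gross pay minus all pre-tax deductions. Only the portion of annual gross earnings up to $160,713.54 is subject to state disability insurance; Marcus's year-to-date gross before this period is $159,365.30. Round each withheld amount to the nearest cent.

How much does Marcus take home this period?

$1,758.12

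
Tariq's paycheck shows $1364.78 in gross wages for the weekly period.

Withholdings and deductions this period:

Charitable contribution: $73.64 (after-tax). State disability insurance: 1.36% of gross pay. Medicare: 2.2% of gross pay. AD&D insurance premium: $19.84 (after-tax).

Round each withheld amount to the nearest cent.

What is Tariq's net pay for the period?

$1222.71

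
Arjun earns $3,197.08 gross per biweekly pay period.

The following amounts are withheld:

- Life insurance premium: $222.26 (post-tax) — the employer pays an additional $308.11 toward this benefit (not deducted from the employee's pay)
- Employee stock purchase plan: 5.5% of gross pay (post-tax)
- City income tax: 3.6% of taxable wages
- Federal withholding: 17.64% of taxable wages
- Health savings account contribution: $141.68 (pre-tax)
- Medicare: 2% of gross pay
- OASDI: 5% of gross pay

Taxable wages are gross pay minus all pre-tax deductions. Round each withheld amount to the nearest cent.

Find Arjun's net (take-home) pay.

$1,784.55

Health savings account contribution: $141.68
Taxable wages = $3,197.08 − $141.68 = $3,055.40
City income tax: $3,055.40 × 0.036 = $109.99
Federal withholding: $3,055.40 × 0.1764 = $538.97
OASDI: $3,197.08 × 0.05 = $159.85
Medicare: $3,197.08 × 0.02 = $63.94
Employee stock purchase plan: $3,197.08 × 0.055 = $175.84
Life insurance premium: $222.26
(Employer's $308.11 toward life insurance premium is not withheld from the employee.)
Total deductions = $141.68 + $109.99 + $538.97 + $159.85 + $63.94 + $175.84 + $222.26 = $1,412.53
Net pay = $3,197.08 − $1,412.53 = $1,784.55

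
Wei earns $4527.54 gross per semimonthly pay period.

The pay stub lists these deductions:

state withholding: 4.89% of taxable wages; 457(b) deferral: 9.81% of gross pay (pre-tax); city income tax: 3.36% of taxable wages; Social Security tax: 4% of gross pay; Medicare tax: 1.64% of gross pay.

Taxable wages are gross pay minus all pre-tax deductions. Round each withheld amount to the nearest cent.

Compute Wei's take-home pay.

$3491.16

457(b) deferral: $4527.54 × 0.0981 = $444.15
Taxable wages = $4527.54 − $444.15 = $4083.39
City income tax: $4083.39 × 0.0336 = $137.20
State withholding: $4083.39 × 0.0489 = $199.68
Social Security tax: $4527.54 × 0.04 = $181.10
Medicare tax: $4527.54 × 0.0164 = $74.25
Total deductions = $444.15 + $137.20 + $199.68 + $181.10 + $74.25 = $1036.38
Net pay = $4527.54 − $1036.38 = $3491.16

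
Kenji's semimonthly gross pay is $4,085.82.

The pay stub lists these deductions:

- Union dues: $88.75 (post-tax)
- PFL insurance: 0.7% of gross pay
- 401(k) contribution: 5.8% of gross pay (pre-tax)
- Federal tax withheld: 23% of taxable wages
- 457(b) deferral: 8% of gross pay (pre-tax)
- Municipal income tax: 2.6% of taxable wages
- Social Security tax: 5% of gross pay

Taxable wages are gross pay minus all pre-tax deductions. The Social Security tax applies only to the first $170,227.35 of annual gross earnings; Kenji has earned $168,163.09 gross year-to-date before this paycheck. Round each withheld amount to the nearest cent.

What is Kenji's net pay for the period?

401(k) contribution: $4,085.82 × 0.058 = $236.98
457(b) deferral: $4,085.82 × 0.08 = $326.87
Pre-tax total = $236.98 + $326.87 = $563.85
Taxable wages = $4,085.82 − $563.85 = $3,521.97
Federal tax withheld: $3,521.97 × 0.23 = $810.05
Municipal income tax: $3,521.97 × 0.026 = $91.57
Social Security tax: only $170,227.35 − $168,163.09 = $2,064.26 of this check is subject → $2,064.26 × 0.05 = $103.21
PFL insurance: $4,085.82 × 0.007 = $28.60
Union dues: $88.75
Total deductions = $236.98 + $326.87 + $810.05 + $91.57 + $103.21 + $28.60 + $88.75 = $1,686.03
Net pay = $4,085.82 − $1,686.03 = $2,399.79

$2,399.79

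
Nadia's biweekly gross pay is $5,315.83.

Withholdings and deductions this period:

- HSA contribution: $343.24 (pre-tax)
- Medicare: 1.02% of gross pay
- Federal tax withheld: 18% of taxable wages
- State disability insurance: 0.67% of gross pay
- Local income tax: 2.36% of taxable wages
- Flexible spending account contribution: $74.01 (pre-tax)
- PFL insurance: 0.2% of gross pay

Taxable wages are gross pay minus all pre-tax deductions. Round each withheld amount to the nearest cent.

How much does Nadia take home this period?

$3,800.76

HSA contribution: $343.24
Flexible spending account contribution: $74.01
Pre-tax total = $343.24 + $74.01 = $417.25
Taxable wages = $5,315.83 − $417.25 = $4,898.58
Local income tax: $4,898.58 × 0.0236 = $115.61
Federal tax withheld: $4,898.58 × 0.18 = $881.74
Medicare: $5,315.83 × 0.0102 = $54.22
State disability insurance: $5,315.83 × 0.0067 = $35.62
PFL insurance: $5,315.83 × 0.002 = $10.63
Total deductions = $343.24 + $74.01 + $115.61 + $881.74 + $54.22 + $35.62 + $10.63 = $1,515.07
Net pay = $5,315.83 − $1,515.07 = $3,800.76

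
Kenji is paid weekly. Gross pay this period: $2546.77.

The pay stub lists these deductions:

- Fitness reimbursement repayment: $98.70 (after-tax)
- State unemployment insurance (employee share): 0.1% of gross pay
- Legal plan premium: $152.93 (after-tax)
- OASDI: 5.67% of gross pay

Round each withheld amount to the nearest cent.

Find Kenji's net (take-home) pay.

$2148.19

OASDI: $2546.77 × 0.0567 = $144.40
State unemployment insurance (employee share): $2546.77 × 0.001 = $2.55
Fitness reimbursement repayment: $98.70
Legal plan premium: $152.93
Total deductions = $144.40 + $2.55 + $98.70 + $152.93 = $398.58
Net pay = $2546.77 − $398.58 = $2148.19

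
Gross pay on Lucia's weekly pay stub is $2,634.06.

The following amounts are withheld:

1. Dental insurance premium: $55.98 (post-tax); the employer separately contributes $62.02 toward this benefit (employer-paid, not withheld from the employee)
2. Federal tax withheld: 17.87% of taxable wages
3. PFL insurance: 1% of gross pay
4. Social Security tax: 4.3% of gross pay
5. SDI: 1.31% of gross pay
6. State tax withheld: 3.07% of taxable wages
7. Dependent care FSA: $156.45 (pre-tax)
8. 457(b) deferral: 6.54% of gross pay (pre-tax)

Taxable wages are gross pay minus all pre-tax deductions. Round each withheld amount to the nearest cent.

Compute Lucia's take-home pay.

$1,592.52

457(b) deferral: $2,634.06 × 0.0654 = $172.27
Dependent care FSA: $156.45
Pre-tax total = $172.27 + $156.45 = $328.72
Taxable wages = $2,634.06 − $328.72 = $2,305.34
Federal tax withheld: $2,305.34 × 0.1787 = $411.96
State tax withheld: $2,305.34 × 0.0307 = $70.77
Social Security tax: $2,634.06 × 0.043 = $113.26
PFL insurance: $2,634.06 × 0.01 = $26.34
SDI: $2,634.06 × 0.0131 = $34.51
Dental insurance premium: $55.98
(Employer's $62.02 toward dental insurance premium is not withheld from the employee.)
Total deductions = $172.27 + $156.45 + $411.96 + $70.77 + $113.26 + $26.34 + $34.51 + $55.98 = $1,041.54
Net pay = $2,634.06 − $1,041.54 = $1,592.52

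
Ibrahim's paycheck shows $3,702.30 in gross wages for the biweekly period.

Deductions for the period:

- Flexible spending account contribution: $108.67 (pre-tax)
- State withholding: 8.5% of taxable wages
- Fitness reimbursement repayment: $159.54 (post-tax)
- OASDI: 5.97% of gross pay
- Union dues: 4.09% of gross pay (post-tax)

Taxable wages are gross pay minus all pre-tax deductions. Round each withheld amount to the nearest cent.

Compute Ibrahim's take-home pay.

$2,756.18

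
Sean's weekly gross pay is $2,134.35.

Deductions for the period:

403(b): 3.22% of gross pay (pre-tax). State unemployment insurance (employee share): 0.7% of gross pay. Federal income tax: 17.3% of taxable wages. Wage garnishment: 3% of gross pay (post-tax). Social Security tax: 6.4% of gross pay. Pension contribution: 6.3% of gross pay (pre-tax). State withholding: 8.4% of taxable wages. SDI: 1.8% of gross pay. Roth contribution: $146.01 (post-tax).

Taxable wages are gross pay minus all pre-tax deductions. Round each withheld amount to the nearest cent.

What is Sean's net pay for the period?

$1,034.85

403(b): $2,134.35 × 0.0322 = $68.73
Pension contribution: $2,134.35 × 0.063 = $134.46
Pre-tax total = $68.73 + $134.46 = $203.19
Taxable wages = $2,134.35 − $203.19 = $1,931.16
State withholding: $1,931.16 × 0.084 = $162.22
Federal income tax: $1,931.16 × 0.173 = $334.09
Social Security tax: $2,134.35 × 0.064 = $136.60
SDI: $2,134.35 × 0.018 = $38.42
State unemployment insurance (employee share): $2,134.35 × 0.007 = $14.94
Wage garnishment: $2,134.35 × 0.03 = $64.03
Roth contribution: $146.01
Total deductions = $68.73 + $134.46 + $162.22 + $334.09 + $136.60 + $38.42 + $14.94 + $64.03 + $146.01 = $1,099.50
Net pay = $2,134.35 − $1,099.50 = $1,034.85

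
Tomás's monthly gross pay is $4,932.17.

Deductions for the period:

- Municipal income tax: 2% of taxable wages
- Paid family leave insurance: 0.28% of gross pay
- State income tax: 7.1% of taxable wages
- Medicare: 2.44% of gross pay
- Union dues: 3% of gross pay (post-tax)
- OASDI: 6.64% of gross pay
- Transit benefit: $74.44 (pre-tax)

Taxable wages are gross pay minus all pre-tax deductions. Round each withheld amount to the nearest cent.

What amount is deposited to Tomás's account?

Transit benefit: $74.44
Taxable wages = $4,932.17 − $74.44 = $4,857.73
State income tax: $4,857.73 × 0.071 = $344.90
Municipal income tax: $4,857.73 × 0.02 = $97.15
Paid family leave insurance: $4,932.17 × 0.0028 = $13.81
Medicare: $4,932.17 × 0.0244 = $120.34
OASDI: $4,932.17 × 0.0664 = $327.50
Union dues: $4,932.17 × 0.03 = $147.97
Total deductions = $74.44 + $344.90 + $97.15 + $13.81 + $120.34 + $327.50 + $147.97 = $1,126.11
Net pay = $4,932.17 − $1,126.11 = $3,806.06

$3,806.06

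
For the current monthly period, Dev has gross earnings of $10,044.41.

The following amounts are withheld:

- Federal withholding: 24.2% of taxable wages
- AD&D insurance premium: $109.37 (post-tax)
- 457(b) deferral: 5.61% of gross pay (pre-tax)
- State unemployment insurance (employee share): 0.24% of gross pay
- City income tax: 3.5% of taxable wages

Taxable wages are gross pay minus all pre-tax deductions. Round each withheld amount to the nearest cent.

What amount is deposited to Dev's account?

457(b) deferral: $10,044.41 × 0.0561 = $563.49
Taxable wages = $10,044.41 − $563.49 = $9,480.92
Federal withholding: $9,480.92 × 0.242 = $2,294.38
City income tax: $9,480.92 × 0.035 = $331.83
State unemployment insurance (employee share): $10,044.41 × 0.0024 = $24.11
AD&D insurance premium: $109.37
Total deductions = $563.49 + $2,294.38 + $331.83 + $24.11 + $109.37 = $3,323.18
Net pay = $10,044.41 − $3,323.18 = $6,721.23

$6,721.23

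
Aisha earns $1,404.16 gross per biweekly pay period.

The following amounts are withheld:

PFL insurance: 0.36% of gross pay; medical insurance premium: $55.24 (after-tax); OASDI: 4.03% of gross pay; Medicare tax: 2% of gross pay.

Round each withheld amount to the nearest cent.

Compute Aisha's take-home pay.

OASDI: $1,404.16 × 0.0403 = $56.59
Medicare tax: $1,404.16 × 0.02 = $28.08
PFL insurance: $1,404.16 × 0.0036 = $5.05
Medical insurance premium: $55.24
Total deductions = $56.59 + $28.08 + $5.05 + $55.24 = $144.96
Net pay = $1,404.16 − $144.96 = $1,259.20

$1,259.20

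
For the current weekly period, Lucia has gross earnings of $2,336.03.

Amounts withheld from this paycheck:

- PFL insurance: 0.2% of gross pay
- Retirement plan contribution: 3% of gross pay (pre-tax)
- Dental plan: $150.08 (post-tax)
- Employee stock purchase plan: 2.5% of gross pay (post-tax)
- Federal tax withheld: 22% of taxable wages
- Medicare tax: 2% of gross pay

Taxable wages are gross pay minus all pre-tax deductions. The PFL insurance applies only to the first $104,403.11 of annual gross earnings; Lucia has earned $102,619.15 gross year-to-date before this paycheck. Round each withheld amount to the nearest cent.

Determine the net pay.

Retirement plan contribution: $2,336.03 × 0.03 = $70.08
Taxable wages = $2,336.03 − $70.08 = $2,265.95
Federal tax withheld: $2,265.95 × 0.22 = $498.51
Medicare tax: $2,336.03 × 0.02 = $46.72
PFL insurance: only $104,403.11 − $102,619.15 = $1,783.96 of this check is subject → $1,783.96 × 0.002 = $3.57
Employee stock purchase plan: $2,336.03 × 0.025 = $58.40
Dental plan: $150.08
Total deductions = $70.08 + $498.51 + $46.72 + $3.57 + $58.40 + $150.08 = $827.36
Net pay = $2,336.03 − $827.36 = $1,508.67

$1,508.67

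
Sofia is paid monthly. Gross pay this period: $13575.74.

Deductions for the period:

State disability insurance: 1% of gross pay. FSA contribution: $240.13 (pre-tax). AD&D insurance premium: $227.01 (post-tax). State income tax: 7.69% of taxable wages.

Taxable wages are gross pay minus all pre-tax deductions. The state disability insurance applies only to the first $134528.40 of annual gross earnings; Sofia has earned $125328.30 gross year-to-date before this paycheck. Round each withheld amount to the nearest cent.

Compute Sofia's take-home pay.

FSA contribution: $240.13
Taxable wages = $13575.74 − $240.13 = $13335.61
State income tax: $13335.61 × 0.0769 = $1025.51
State disability insurance: only $134528.40 − $125328.30 = $9200.10 of this check is subject → $9200.10 × 0.01 = $92.00
AD&D insurance premium: $227.01
Total deductions = $240.13 + $1025.51 + $92.00 + $227.01 = $1584.65
Net pay = $13575.74 − $1584.65 = $11991.09

$11991.09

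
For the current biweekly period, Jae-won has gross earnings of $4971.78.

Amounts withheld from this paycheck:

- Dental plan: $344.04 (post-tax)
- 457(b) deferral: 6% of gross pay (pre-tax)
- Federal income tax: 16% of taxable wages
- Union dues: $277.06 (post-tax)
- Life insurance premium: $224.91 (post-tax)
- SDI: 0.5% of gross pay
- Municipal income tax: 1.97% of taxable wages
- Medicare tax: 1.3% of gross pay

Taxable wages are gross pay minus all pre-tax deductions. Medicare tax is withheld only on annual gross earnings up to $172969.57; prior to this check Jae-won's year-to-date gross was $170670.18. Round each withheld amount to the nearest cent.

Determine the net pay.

$2932.88

457(b) deferral: $4971.78 × 0.06 = $298.31
Taxable wages = $4971.78 − $298.31 = $4673.47
Municipal income tax: $4673.47 × 0.0197 = $92.07
Federal income tax: $4673.47 × 0.16 = $747.76
SDI: $4971.78 × 0.005 = $24.86
Medicare tax: only $172969.57 − $170670.18 = $2299.39 of this check is subject → $2299.39 × 0.013 = $29.89
Dental plan: $344.04
Life insurance premium: $224.91
Union dues: $277.06
Total deductions = $298.31 + $92.07 + $747.76 + $24.86 + $29.89 + $344.04 + $224.91 + $277.06 = $2038.90
Net pay = $4971.78 − $2038.90 = $2932.88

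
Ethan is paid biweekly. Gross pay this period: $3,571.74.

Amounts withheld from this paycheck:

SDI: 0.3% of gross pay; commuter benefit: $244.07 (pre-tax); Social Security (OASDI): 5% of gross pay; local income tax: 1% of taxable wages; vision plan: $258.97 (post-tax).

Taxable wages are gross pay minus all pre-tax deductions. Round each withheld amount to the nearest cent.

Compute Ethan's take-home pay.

Commuter benefit: $244.07
Taxable wages = $3,571.74 − $244.07 = $3,327.67
Local income tax: $3,327.67 × 0.01 = $33.28
Social Security (OASDI): $3,571.74 × 0.05 = $178.59
SDI: $3,571.74 × 0.003 = $10.72
Vision plan: $258.97
Total deductions = $244.07 + $33.28 + $178.59 + $10.72 + $258.97 = $725.63
Net pay = $3,571.74 − $725.63 = $2,846.11

$2,846.11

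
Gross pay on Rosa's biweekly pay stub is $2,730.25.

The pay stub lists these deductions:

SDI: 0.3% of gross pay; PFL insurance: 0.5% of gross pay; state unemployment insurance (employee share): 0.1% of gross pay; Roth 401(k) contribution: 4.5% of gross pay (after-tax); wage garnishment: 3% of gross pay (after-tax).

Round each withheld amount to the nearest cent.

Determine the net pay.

$2,500.91

State unemployment insurance (employee share): $2,730.25 × 0.001 = $2.73
PFL insurance: $2,730.25 × 0.005 = $13.65
SDI: $2,730.25 × 0.003 = $8.19
Roth 401(k) contribution: $2,730.25 × 0.045 = $122.86
Wage garnishment: $2,730.25 × 0.03 = $81.91
Total deductions = $2.73 + $13.65 + $8.19 + $122.86 + $81.91 = $229.34
Net pay = $2,730.25 − $229.34 = $2,500.91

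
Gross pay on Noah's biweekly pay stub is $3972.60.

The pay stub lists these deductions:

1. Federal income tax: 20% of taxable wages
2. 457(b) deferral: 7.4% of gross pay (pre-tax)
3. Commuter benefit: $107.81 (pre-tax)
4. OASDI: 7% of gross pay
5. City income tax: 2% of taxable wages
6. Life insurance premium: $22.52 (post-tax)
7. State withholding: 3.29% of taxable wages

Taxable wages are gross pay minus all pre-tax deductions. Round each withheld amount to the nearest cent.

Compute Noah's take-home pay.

Commuter benefit: $107.81
457(b) deferral: $3972.60 × 0.074 = $293.97
Pre-tax total = $107.81 + $293.97 = $401.78
Taxable wages = $3972.60 − $401.78 = $3570.82
Federal income tax: $3570.82 × 0.2 = $714.16
State withholding: $3570.82 × 0.0329 = $117.48
City income tax: $3570.82 × 0.02 = $71.42
OASDI: $3972.60 × 0.07 = $278.08
Life insurance premium: $22.52
Total deductions = $107.81 + $293.97 + $714.16 + $117.48 + $71.42 + $278.08 + $22.52 = $1605.44
Net pay = $3972.60 − $1605.44 = $2367.16

$2367.16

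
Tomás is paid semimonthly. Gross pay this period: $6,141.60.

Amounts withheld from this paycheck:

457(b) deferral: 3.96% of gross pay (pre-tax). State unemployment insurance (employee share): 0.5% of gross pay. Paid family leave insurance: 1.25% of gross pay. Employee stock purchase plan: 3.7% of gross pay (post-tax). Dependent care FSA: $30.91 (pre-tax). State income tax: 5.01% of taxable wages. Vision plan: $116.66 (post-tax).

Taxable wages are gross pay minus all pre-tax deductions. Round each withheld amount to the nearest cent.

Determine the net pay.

$5,122.14

457(b) deferral: $6,141.60 × 0.0396 = $243.21
Dependent care FSA: $30.91
Pre-tax total = $243.21 + $30.91 = $274.12
Taxable wages = $6,141.60 − $274.12 = $5,867.48
State income tax: $5,867.48 × 0.0501 = $293.96
Paid family leave insurance: $6,141.60 × 0.0125 = $76.77
State unemployment insurance (employee share): $6,141.60 × 0.005 = $30.71
Vision plan: $116.66
Employee stock purchase plan: $6,141.60 × 0.037 = $227.24
Total deductions = $243.21 + $30.91 + $293.96 + $76.77 + $30.71 + $116.66 + $227.24 = $1,019.46
Net pay = $6,141.60 − $1,019.46 = $5,122.14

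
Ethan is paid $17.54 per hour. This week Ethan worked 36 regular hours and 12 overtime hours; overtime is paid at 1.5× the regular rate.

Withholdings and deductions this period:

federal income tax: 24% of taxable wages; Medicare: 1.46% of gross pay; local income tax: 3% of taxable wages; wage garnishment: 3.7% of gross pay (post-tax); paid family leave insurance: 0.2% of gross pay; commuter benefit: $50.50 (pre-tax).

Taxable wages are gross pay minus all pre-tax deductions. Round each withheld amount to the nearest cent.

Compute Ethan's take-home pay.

Regular pay: 36 × $17.54 = $631.44
Overtime pay: 12 × $17.54 × 1.5 = $315.72
Gross pay = $631.44 + $315.72 = $947.16
Commuter benefit: $50.50
Taxable wages = $947.16 − $50.50 = $896.66
Federal income tax: $896.66 × 0.24 = $215.20
Local income tax: $896.66 × 0.03 = $26.90
Paid family leave insurance: $947.16 × 0.002 = $1.89
Medicare: $947.16 × 0.0146 = $13.83
Wage garnishment: $947.16 × 0.037 = $35.04
Total deductions = $50.50 + $215.20 + $26.90 + $1.89 + $13.83 + $35.04 = $343.36
Net pay = $947.16 − $343.36 = $603.80

$603.80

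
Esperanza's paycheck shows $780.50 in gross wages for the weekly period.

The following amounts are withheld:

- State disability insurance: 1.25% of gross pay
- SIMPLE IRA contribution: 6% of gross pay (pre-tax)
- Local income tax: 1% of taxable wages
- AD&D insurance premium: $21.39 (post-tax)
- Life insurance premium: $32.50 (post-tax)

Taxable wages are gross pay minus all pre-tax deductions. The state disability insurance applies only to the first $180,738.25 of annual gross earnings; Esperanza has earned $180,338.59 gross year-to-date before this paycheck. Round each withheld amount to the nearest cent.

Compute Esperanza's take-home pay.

SIMPLE IRA contribution: $780.50 × 0.06 = $46.83
Taxable wages = $780.50 − $46.83 = $733.67
Local income tax: $733.67 × 0.01 = $7.34
State disability insurance: only $180,738.25 − $180,338.59 = $399.66 of this check is subject → $399.66 × 0.0125 = $5.00
Life insurance premium: $32.50
AD&D insurance premium: $21.39
Total deductions = $46.83 + $7.34 + $5.00 + $32.50 + $21.39 = $113.06
Net pay = $780.50 − $113.06 = $667.44

$667.44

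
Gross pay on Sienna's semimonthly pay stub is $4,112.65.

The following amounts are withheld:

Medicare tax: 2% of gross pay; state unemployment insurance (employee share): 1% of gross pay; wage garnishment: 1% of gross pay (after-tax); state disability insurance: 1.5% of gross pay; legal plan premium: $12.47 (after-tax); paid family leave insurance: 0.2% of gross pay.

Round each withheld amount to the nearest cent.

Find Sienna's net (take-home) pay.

State unemployment insurance (employee share): $4,112.65 × 0.01 = $41.13
State disability insurance: $4,112.65 × 0.015 = $61.69
Paid family leave insurance: $4,112.65 × 0.002 = $8.23
Medicare tax: $4,112.65 × 0.02 = $82.25
Legal plan premium: $12.47
Wage garnishment: $4,112.65 × 0.01 = $41.13
Total deductions = $41.13 + $61.69 + $8.23 + $82.25 + $12.47 + $41.13 = $246.90
Net pay = $4,112.65 − $246.90 = $3,865.75

$3,865.75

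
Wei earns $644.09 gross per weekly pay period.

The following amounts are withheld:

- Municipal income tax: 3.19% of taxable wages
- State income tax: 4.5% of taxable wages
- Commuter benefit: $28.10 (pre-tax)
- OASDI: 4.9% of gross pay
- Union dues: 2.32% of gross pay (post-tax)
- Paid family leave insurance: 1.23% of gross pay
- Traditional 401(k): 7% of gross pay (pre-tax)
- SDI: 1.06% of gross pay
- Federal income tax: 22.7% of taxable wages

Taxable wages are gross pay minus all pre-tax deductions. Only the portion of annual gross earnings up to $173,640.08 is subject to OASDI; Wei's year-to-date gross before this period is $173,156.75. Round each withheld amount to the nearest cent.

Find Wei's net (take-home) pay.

$344.04

Commuter benefit: $28.10
Traditional 401(k): $644.09 × 0.07 = $45.09
Pre-tax total = $28.10 + $45.09 = $73.19
Taxable wages = $644.09 − $73.19 = $570.90
Municipal income tax: $570.90 × 0.0319 = $18.21
State income tax: $570.90 × 0.045 = $25.69
Federal income tax: $570.90 × 0.227 = $129.59
OASDI: only $173,640.08 − $173,156.75 = $483.33 of this check is subject → $483.33 × 0.049 = $23.68
Paid family leave insurance: $644.09 × 0.0123 = $7.92
SDI: $644.09 × 0.0106 = $6.83
Union dues: $644.09 × 0.0232 = $14.94
Total deductions = $28.10 + $45.09 + $18.21 + $25.69 + $129.59 + $23.68 + $7.92 + $6.83 + $14.94 = $300.05
Net pay = $644.09 − $300.05 = $344.04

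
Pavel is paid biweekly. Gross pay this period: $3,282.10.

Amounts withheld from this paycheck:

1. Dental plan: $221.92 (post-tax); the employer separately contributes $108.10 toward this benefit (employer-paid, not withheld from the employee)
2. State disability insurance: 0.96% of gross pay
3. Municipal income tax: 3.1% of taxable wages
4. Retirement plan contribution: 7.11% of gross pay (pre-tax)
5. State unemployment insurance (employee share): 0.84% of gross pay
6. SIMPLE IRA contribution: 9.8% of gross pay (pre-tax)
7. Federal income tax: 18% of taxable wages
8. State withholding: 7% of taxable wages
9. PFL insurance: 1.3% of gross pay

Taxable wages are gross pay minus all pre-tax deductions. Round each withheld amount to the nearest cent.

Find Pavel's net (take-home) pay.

$1,637.10

SIMPLE IRA contribution: $3,282.10 × 0.098 = $321.65
Retirement plan contribution: $3,282.10 × 0.0711 = $233.36
Pre-tax total = $321.65 + $233.36 = $555.01
Taxable wages = $3,282.10 − $555.01 = $2,727.09
Municipal income tax: $2,727.09 × 0.031 = $84.54
Federal income tax: $2,727.09 × 0.18 = $490.88
State withholding: $2,727.09 × 0.07 = $190.90
State unemployment insurance (employee share): $3,282.10 × 0.0084 = $27.57
PFL insurance: $3,282.10 × 0.013 = $42.67
State disability insurance: $3,282.10 × 0.0096 = $31.51
Dental plan: $221.92
(Employer's $108.10 toward dental plan is not withheld from the employee.)
Total deductions = $321.65 + $233.36 + $84.54 + $490.88 + $190.90 + $27.57 + $42.67 + $31.51 + $221.92 = $1,645.00
Net pay = $3,282.10 − $1,645.00 = $1,637.10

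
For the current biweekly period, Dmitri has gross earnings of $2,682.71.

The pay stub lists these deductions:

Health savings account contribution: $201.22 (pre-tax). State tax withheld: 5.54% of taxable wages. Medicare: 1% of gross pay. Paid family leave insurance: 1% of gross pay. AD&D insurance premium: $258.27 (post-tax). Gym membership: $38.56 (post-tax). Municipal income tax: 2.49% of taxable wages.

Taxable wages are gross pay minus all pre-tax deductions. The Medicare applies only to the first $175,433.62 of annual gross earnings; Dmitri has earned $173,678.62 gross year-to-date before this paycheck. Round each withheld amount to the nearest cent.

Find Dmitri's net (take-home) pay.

$1,941.02

Health savings account contribution: $201.22
Taxable wages = $2,682.71 − $201.22 = $2,481.49
Municipal income tax: $2,481.49 × 0.0249 = $61.79
State tax withheld: $2,481.49 × 0.0554 = $137.47
Paid family leave insurance: $2,682.71 × 0.01 = $26.83
Medicare: only $175,433.62 − $173,678.62 = $1,755.00 of this check is subject → $1,755.00 × 0.01 = $17.55
AD&D insurance premium: $258.27
Gym membership: $38.56
Total deductions = $201.22 + $61.79 + $137.47 + $26.83 + $17.55 + $258.27 + $38.56 = $741.69
Net pay = $2,682.71 − $741.69 = $1,941.02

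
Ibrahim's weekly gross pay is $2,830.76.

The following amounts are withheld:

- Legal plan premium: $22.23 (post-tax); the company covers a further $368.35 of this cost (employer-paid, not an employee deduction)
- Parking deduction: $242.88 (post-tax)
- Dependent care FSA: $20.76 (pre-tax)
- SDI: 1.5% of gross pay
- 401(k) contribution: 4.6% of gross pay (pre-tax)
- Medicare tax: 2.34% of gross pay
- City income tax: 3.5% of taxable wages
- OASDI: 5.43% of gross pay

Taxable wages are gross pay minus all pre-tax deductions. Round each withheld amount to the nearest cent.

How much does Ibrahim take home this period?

$2,058.48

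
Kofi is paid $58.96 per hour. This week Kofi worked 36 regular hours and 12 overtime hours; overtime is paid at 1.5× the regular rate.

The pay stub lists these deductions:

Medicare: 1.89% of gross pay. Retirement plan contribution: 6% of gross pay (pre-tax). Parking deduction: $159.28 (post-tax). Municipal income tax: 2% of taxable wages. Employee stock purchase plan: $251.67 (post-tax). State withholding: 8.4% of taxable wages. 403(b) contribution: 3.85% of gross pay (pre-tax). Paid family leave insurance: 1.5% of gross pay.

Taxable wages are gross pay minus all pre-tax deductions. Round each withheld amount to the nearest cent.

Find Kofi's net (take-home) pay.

$2,052.85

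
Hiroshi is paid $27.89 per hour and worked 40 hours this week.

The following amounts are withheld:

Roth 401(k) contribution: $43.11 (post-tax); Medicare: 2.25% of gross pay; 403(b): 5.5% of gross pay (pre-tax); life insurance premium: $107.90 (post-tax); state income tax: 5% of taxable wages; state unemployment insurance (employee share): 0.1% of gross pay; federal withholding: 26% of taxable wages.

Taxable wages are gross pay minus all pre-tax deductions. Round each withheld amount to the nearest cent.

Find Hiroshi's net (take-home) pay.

Gross pay: 40 × $27.89 = $1,115.60
403(b): $1,115.60 × 0.055 = $61.36
Taxable wages = $1,115.60 − $61.36 = $1,054.24
Federal withholding: $1,054.24 × 0.26 = $274.10
State income tax: $1,054.24 × 0.05 = $52.71
Medicare: $1,115.60 × 0.0225 = $25.10
State unemployment insurance (employee share): $1,115.60 × 0.001 = $1.12
Life insurance premium: $107.90
Roth 401(k) contribution: $43.11
Total deductions = $61.36 + $274.10 + $52.71 + $25.10 + $1.12 + $107.90 + $43.11 = $565.40
Net pay = $1,115.60 − $565.40 = $550.20

$550.20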